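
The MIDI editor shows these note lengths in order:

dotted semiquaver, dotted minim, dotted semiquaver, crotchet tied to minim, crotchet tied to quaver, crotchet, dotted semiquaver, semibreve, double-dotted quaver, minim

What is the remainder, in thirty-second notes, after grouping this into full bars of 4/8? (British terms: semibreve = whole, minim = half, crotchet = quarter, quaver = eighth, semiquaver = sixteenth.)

One bar of 4/8 = 16 thirty-second notes.
In thirty-second notes: dotted semiquaver = 3; dotted minim = 24; dotted semiquaver = 3; crotchet tied to minim (crotchet + minim) = 24; crotchet tied to quaver (crotchet + quaver) = 12; crotchet = 8; dotted semiquaver = 3; semibreve = 32; double-dotted quaver = 7; minim = 16.
Adding: 3 + 24 + 3 + 24 + 12 + 8 + 3 + 32 + 7 + 16 = 132.
132 ÷ 16 = 8 complete bars with 4 thirty-second notes remaining.

4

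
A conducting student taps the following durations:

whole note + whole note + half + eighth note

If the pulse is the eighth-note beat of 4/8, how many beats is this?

One eighth-note beat = 2 sixteenth notes.
Express everything in sixteenth notes: whole note = 16; whole note = 16; half = 8; eighth note = 2.
Sum: 16 + 16 + 8 + 2 = 42.
42 ÷ 2 = 21 beats.

21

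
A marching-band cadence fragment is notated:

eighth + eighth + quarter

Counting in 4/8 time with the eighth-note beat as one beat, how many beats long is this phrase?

4

One eighth-note beat = 2 sixteenth notes.
Express everything in sixteenth notes: eighth = 2; eighth = 2; quarter = 4.
Total: 2 + 2 + 4 = 8.
8 ÷ 2 = 4 beats.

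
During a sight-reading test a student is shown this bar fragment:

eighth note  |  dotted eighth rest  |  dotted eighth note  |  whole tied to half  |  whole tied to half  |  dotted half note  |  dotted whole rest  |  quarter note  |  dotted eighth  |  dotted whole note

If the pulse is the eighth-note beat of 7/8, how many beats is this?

One eighth-note beat = 2 sixteenth notes.
Express everything in sixteenth notes: eighth note = 2; dotted eighth rest = 3; dotted eighth note = 3; whole tied to half (whole + half) = 24; whole tied to half (whole + half) = 24; dotted half note = 12; dotted whole rest = 24; quarter note = 4; dotted eighth = 3; dotted whole note = 24.
Total: 2 + 3 + 3 + 24 + 24 + 12 + 24 + 4 + 3 + 24 = 123.
123 ÷ 2 = 61.5 beats.

61.5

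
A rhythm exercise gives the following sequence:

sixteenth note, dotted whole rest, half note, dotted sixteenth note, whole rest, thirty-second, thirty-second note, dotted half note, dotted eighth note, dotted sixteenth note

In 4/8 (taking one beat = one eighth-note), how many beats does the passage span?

One eighth-note beat = 4 thirty-second notes.
Express everything in thirty-second notes: sixteenth note = 2; dotted whole rest = 48; half note = 16; dotted sixteenth note = 3; whole rest = 32; thirty-second = 1; thirty-second note = 1; dotted half note = 24; dotted eighth note = 6; dotted sixteenth note = 3.
Total: 2 + 48 + 16 + 3 + 32 + 1 + 1 + 24 + 6 + 3 = 136.
136 ÷ 4 = 34 beats.

34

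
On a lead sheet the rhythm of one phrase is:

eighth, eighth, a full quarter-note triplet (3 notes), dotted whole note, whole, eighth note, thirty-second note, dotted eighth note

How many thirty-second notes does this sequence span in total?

115

In thirty-second notes: eighth = 4; eighth = 4; a full quarter-note triplet (3 notes) (three triplet quarters span one half) = 16; dotted whole note = 48; whole = 32; eighth note = 4; thirty-second note = 1; dotted eighth note = 6.
Adding: 4 + 4 + 16 + 48 + 32 + 4 + 1 + 6 = 115 thirty-second notes.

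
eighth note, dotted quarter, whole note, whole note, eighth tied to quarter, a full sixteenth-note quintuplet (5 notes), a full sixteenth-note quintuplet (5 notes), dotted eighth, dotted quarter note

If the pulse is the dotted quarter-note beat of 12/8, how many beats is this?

10.5

One dotted quarter-note beat = 6 sixteenth notes.
Each duration in sixteenth notes: eighth note = 2; dotted quarter = 6; whole note = 16; whole note = 16; eighth tied to quarter (eighth + quarter) = 6; a full sixteenth-note quintuplet (5 notes) (five quintuplet sixteenths span one quarter) = 4; a full sixteenth-note quintuplet (5 notes) (five quintuplet sixteenths span one quarter) = 4; dotted eighth = 3; dotted quarter note = 6.
Adding: 2 + 6 + 16 + 16 + 6 + 4 + 4 + 3 + 6 = 63.
63 ÷ 6 = 10.5 beats.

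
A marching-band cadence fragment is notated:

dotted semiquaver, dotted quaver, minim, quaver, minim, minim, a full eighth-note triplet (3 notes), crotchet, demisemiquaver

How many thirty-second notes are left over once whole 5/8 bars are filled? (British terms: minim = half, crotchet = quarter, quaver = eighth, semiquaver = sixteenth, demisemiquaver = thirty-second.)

One bar of 5/8 = 20 thirty-second notes.
Each duration in thirty-second notes: dotted semiquaver = 3; dotted quaver = 6; minim = 16; quaver = 4; minim = 16; minim = 16; a full eighth-note triplet (3 notes) (three triplet eighths span one quarter) = 8; crotchet = 8; demisemiquaver = 1.
Adding: 3 + 6 + 16 + 4 + 16 + 16 + 8 + 8 + 1 = 78.
78 ÷ 20 = 3 complete bars with 18 thirty-second notes remaining.

18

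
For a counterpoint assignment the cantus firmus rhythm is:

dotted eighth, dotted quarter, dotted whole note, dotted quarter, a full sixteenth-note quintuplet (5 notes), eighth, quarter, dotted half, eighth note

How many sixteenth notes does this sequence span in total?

63

Working in sixteenth notes: dotted eighth = 3; dotted quarter = 6; dotted whole note = 24; dotted quarter = 6; a full sixteenth-note quintuplet (5 notes) (five quintuplet sixteenths span one quarter) = 4; eighth = 2; quarter = 4; dotted half = 12; eighth note = 2.
Total: 3 + 6 + 24 + 6 + 4 + 2 + 4 + 12 + 2 = 63 sixteenth notes.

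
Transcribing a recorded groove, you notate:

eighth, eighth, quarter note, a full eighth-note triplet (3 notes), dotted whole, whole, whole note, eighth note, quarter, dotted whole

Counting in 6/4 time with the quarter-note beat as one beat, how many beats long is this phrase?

24.5

One quarter-note beat = 2 eighth notes.
Each duration in eighth notes: eighth = 1; eighth = 1; quarter note = 2; a full eighth-note triplet (3 notes) (three triplet eighths span one quarter) = 2; dotted whole = 12; whole = 8; whole note = 8; eighth note = 1; quarter = 2; dotted whole = 12.
Sum: 1 + 1 + 2 + 2 + 12 + 8 + 8 + 1 + 2 + 12 = 49.
49 ÷ 2 = 24.5 beats.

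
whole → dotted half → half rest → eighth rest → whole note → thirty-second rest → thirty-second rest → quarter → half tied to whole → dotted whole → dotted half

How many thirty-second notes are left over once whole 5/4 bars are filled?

38

One bar of 5/4 = 40 thirty-second notes.
Convert each value to thirty-second notes: whole = 32; dotted half = 24; half rest = 16; eighth rest = 4; whole note = 32; thirty-second rest = 1; thirty-second rest = 1; quarter = 8; half tied to whole (half + whole) = 48; dotted whole = 48; dotted half = 24.
Sum: 32 + 24 + 16 + 4 + 32 + 1 + 1 + 8 + 48 + 48 + 24 = 238.
238 ÷ 40 = 5 complete bars with 38 thirty-second notes remaining.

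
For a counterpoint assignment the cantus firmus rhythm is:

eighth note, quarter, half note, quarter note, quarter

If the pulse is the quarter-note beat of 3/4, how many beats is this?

5.5

One quarter-note beat = 2 eighth notes.
In eighth notes: eighth note = 1; quarter = 2; half note = 4; quarter note = 2; quarter = 2.
Sum: 1 + 2 + 4 + 2 + 2 = 11.
11 ÷ 2 = 5.5 beats.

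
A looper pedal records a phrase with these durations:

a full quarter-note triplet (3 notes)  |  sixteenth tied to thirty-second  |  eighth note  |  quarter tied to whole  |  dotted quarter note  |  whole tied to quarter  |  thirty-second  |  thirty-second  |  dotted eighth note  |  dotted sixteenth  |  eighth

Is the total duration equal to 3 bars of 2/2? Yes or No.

One bar of 2/2 = 32 thirty-second notes, so 3 bars = 96.
Express everything in thirty-second notes: a full quarter-note triplet (3 notes) (three triplet quarters span one half) = 16; sixteenth tied to thirty-second (sixteenth + thirty-second) = 3; eighth note = 4; quarter tied to whole (quarter + whole) = 40; dotted quarter note = 12; whole tied to quarter (whole + quarter) = 40; thirty-second = 1; thirty-second = 1; dotted eighth note = 6; dotted sixteenth = 3; eighth = 4.
Adding: 16 + 3 + 4 + 40 + 12 + 40 + 1 + 1 + 6 + 3 + 4 = 130.
130 exceeds 96, so the answer is No.

No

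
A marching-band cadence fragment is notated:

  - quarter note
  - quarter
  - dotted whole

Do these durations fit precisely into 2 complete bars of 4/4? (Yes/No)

Yes

One bar of 4/4 = 4 quarter notes, so 2 bars = 8.
Each duration in quarter notes: quarter note = 1; quarter = 1; dotted whole = 6.
Altogether 1 + 1 + 6 = 8.
8 equals 8, so the answer is Yes.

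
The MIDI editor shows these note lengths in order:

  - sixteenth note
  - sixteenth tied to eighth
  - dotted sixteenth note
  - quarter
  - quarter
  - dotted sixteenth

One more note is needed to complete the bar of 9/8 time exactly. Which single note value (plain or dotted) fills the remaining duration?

The bar of 9/8 = 36 thirty-second notes.
In thirty-second notes: sixteenth note = 2; sixteenth tied to eighth (sixteenth + eighth) = 6; dotted sixteenth note = 3; quarter = 8; quarter = 8; dotted sixteenth = 3.
Sum: 2 + 6 + 3 + 8 + 8 + 3 = 30.
Remaining: 36 − 30 = 6 thirty-second notes, which is a dotted eighth note.

dotted eighth note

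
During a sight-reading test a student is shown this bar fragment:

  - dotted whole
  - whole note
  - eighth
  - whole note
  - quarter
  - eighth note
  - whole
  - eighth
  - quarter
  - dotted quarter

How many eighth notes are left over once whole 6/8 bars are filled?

4

One bar of 6/8 = 6 eighth notes.
Express everything in eighth notes: dotted whole = 12; whole note = 8; eighth = 1; whole note = 8; quarter = 2; eighth note = 1; whole = 8; eighth = 1; quarter = 2; dotted quarter = 3.
Adding: 12 + 8 + 1 + 8 + 2 + 1 + 8 + 1 + 2 + 3 = 46.
46 ÷ 6 = 7 complete bars with 4 eighth notes remaining.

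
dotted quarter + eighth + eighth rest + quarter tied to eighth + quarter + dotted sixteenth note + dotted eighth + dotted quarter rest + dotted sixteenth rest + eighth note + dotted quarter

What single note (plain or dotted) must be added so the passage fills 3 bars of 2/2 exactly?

3 bars of 2/2 = 96 thirty-second notes.
Each duration in thirty-second notes: dotted quarter = 12; eighth = 4; eighth rest = 4; quarter tied to eighth (quarter + eighth) = 12; quarter = 8; dotted sixteenth note = 3; dotted eighth = 6; dotted quarter rest = 12; dotted sixteenth rest = 3; eighth note = 4; dotted quarter = 12.
Total: 12 + 4 + 4 + 12 + 8 + 3 + 6 + 12 + 3 + 4 + 12 = 80.
Remaining: 96 − 80 = 16 thirty-second notes, which is a half note.

half note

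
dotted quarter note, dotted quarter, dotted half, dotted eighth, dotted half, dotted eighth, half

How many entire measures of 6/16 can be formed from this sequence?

8

One bar of 6/16 = 6 sixteenth notes.
Each duration in sixteenth notes: dotted quarter note = 6; dotted quarter = 6; dotted half = 12; dotted eighth = 3; dotted half = 12; dotted eighth = 3; half = 8.
Sum: 6 + 6 + 12 + 3 + 12 + 3 + 8 = 50.
50 ÷ 6 = 8 complete bars with 2 left over.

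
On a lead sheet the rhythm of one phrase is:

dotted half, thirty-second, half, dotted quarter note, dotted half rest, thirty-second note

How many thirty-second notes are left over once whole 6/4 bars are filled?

One bar of 6/4 = 48 thirty-second notes.
Each duration in thirty-second notes: dotted half = 24; thirty-second = 1; half = 16; dotted quarter note = 12; dotted half rest = 24; thirty-second note = 1.
Adding: 24 + 1 + 16 + 12 + 24 + 1 = 78.
78 ÷ 48 = 1 complete bar with 30 thirty-second notes remaining.

30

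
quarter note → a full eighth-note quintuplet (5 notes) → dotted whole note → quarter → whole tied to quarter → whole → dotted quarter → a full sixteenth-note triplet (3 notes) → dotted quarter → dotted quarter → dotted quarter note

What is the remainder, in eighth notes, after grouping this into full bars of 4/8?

3

One bar of 4/8 = 4 eighth notes.
Working in eighth notes: quarter note = 2; a full eighth-note quintuplet (5 notes) (five quintuplet eighths span one half) = 4; dotted whole note = 12; quarter = 2; whole tied to quarter (whole + quarter) = 10; whole = 8; dotted quarter = 3; a full sixteenth-note triplet (3 notes) (three triplet sixteenths span one eighth) = 1; dotted quarter = 3; dotted quarter = 3; dotted quarter note = 3.
Altogether 2 + 4 + 12 + 2 + 10 + 8 + 3 + 1 + 3 + 3 + 3 = 51.
51 ÷ 4 = 12 complete bars with 3 eighth notes remaining.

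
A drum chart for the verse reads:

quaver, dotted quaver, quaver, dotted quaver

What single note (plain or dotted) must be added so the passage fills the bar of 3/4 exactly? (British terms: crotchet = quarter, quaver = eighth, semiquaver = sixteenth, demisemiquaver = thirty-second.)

The bar of 3/4 = 12 sixteenth notes.
In sixteenth notes: quaver = 2; dotted quaver = 3; quaver = 2; dotted quaver = 3.
Adding: 2 + 3 + 2 + 3 = 10.
Remaining: 12 − 10 = 2 sixteenth notes, which is a eighth note.

eighth note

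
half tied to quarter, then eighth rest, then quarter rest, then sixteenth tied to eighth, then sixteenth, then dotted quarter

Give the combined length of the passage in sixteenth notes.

Working in sixteenth notes: half tied to quarter (half + quarter) = 12; eighth rest = 2; quarter rest = 4; sixteenth tied to eighth (sixteenth + eighth) = 3; sixteenth = 1; dotted quarter = 6.
Sum: 12 + 2 + 4 + 3 + 1 + 6 = 28 sixteenth notes.

28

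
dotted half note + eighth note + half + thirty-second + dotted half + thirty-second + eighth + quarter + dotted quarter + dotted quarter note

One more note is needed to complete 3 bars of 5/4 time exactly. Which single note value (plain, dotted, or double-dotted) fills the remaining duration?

double-dotted quarter note

3 bars of 5/4 = 120 thirty-second notes.
Working in thirty-second notes: dotted half note = 24; eighth note = 4; half = 16; thirty-second = 1; dotted half = 24; thirty-second = 1; eighth = 4; quarter = 8; dotted quarter = 12; dotted quarter note = 12.
Adding: 24 + 4 + 16 + 1 + 24 + 1 + 4 + 8 + 12 + 12 = 106.
Remaining: 120 − 106 = 14 thirty-second notes, which is a double-dotted quarter note.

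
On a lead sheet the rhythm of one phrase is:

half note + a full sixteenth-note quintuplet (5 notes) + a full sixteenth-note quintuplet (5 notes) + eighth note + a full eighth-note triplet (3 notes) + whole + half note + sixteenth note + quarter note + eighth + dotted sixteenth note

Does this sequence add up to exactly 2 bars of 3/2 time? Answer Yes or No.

One bar of 3/2 = 48 thirty-second notes, so 2 bars = 96.
Convert each value to thirty-second notes: half note = 16; a full sixteenth-note quintuplet (5 notes) (five quintuplet sixteenths span one quarter) = 8; a full sixteenth-note quintuplet (5 notes) (five quintuplet sixteenths span one quarter) = 8; eighth note = 4; a full eighth-note triplet (3 notes) (three triplet eighths span one quarter) = 8; whole = 32; half note = 16; sixteenth note = 2; quarter note = 8; eighth = 4; dotted sixteenth note = 3.
Altogether 16 + 8 + 8 + 4 + 8 + 32 + 16 + 2 + 8 + 4 + 3 = 109.
109 exceeds 96, so the answer is No.

No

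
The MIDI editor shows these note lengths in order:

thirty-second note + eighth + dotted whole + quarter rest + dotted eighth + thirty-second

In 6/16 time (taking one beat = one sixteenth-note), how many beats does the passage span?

One sixteenth-note beat = 2 thirty-second notes.
Convert each value to thirty-second notes: thirty-second note = 1; eighth = 4; dotted whole = 48; quarter rest = 8; dotted eighth = 6; thirty-second = 1.
Altogether 1 + 4 + 48 + 8 + 6 + 1 = 68.
68 ÷ 2 = 34 beats.

34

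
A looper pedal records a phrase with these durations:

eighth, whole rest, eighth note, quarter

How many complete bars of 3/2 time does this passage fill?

One bar of 3/2 = 12 eighth notes.
Working in eighth notes: eighth = 1; whole rest = 8; eighth note = 1; quarter = 2.
Sum: 1 + 8 + 1 + 2 = 12.
12 ÷ 12 = 1 complete bar with 0 left over.

1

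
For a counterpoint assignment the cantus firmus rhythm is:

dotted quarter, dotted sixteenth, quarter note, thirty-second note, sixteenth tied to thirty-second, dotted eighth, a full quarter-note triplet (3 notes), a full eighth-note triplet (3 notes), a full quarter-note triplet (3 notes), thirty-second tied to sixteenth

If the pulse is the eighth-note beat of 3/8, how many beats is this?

One eighth-note beat = 4 thirty-second notes.
Express everything in thirty-second notes: dotted quarter = 12; dotted sixteenth = 3; quarter note = 8; thirty-second note = 1; sixteenth tied to thirty-second (sixteenth + thirty-second) = 3; dotted eighth = 6; a full quarter-note triplet (3 notes) (three triplet quarters span one half) = 16; a full eighth-note triplet (3 notes) (three triplet eighths span one quarter) = 8; a full quarter-note triplet (3 notes) (three triplet quarters span one half) = 16; thirty-second tied to sixteenth (thirty-second + sixteenth) = 3.
Total: 12 + 3 + 8 + 1 + 3 + 6 + 16 + 8 + 16 + 3 = 76.
76 ÷ 4 = 19 beats.

19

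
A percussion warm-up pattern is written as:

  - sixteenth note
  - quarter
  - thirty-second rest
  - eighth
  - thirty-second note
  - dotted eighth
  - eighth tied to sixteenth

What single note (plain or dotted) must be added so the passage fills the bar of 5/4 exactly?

The bar of 5/4 = 40 thirty-second notes.
In thirty-second notes: sixteenth note = 2; quarter = 8; thirty-second rest = 1; eighth = 4; thirty-second note = 1; dotted eighth = 6; eighth tied to sixteenth (eighth + sixteenth) = 6.
Adding: 2 + 8 + 1 + 4 + 1 + 6 + 6 = 28.
Remaining: 40 − 28 = 12 thirty-second notes, which is a dotted quarter note.

dotted quarter note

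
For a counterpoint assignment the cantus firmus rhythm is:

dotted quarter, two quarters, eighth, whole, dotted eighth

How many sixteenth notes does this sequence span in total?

35

In sixteenth notes: dotted quarter = 6; quarter = 4; quarter = 4; eighth = 2; whole = 16; dotted eighth = 3.
Total: 6 + 4 + 4 + 2 + 16 + 3 = 35 sixteenth notes.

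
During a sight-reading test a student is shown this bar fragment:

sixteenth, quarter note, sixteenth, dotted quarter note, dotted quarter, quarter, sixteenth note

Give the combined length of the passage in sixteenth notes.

Express everything in sixteenth notes: sixteenth = 1; quarter note = 4; sixteenth = 1; dotted quarter note = 6; dotted quarter = 6; quarter = 4; sixteenth note = 1.
Sum: 1 + 4 + 1 + 6 + 6 + 4 + 1 = 23 sixteenth notes.

23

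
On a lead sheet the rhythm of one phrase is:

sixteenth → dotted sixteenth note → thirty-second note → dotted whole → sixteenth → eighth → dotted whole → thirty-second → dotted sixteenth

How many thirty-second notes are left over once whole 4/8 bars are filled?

One bar of 4/8 = 16 thirty-second notes.
Each duration in thirty-second notes: sixteenth = 2; dotted sixteenth note = 3; thirty-second note = 1; dotted whole = 48; sixteenth = 2; eighth = 4; dotted whole = 48; thirty-second = 1; dotted sixteenth = 3.
Altogether 2 + 3 + 1 + 48 + 2 + 4 + 48 + 1 + 3 = 112.
112 ÷ 16 = 7 complete bars with 0 thirty-second notes remaining.

0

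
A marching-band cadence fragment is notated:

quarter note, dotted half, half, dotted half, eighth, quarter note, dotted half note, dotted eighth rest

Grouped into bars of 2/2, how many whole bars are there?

One bar of 2/2 = 16 sixteenth notes.
In sixteenth notes: quarter note = 4; dotted half = 12; half = 8; dotted half = 12; eighth = 2; quarter note = 4; dotted half note = 12; dotted eighth rest = 3.
Sum: 4 + 12 + 8 + 12 + 2 + 4 + 12 + 3 = 57.
57 ÷ 16 = 3 complete bars with 9 left over.

3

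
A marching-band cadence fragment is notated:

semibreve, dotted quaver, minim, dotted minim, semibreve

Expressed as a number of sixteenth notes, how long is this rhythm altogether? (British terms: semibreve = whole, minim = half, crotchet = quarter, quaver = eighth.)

Express everything in sixteenth notes: semibreve = 16; dotted quaver = 3; minim = 8; dotted minim = 12; semibreve = 16.
Altogether 16 + 3 + 8 + 12 + 16 = 55 sixteenth notes.

55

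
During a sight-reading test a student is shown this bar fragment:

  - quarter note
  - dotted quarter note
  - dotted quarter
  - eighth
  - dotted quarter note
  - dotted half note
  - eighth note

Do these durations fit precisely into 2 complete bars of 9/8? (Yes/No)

One bar of 9/8 = 9 eighth notes, so 2 bars = 18.
Working in eighth notes: quarter note = 2; dotted quarter note = 3; dotted quarter = 3; eighth = 1; dotted quarter note = 3; dotted half note = 6; eighth note = 1.
Total: 2 + 3 + 3 + 1 + 3 + 6 + 1 = 19.
19 exceeds 18, so the answer is No.

No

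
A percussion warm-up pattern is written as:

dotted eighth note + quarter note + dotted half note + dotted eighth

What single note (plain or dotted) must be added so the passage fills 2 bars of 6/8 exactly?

eighth note

2 bars of 6/8 = 24 sixteenth notes.
Express everything in sixteenth notes: dotted eighth note = 3; quarter note = 4; dotted half note = 12; dotted eighth = 3.
Total: 3 + 4 + 12 + 3 = 22.
Remaining: 24 − 22 = 2 sixteenth notes, which is a eighth note.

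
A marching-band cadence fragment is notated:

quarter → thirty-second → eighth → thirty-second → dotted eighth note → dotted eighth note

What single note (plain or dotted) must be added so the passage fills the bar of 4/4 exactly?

dotted eighth note

The bar of 4/4 = 32 thirty-second notes.
Convert each value to thirty-second notes: quarter = 8; thirty-second = 1; eighth = 4; thirty-second = 1; dotted eighth note = 6; dotted eighth note = 6.
Altogether 8 + 1 + 4 + 1 + 6 + 6 = 26.
Remaining: 32 − 26 = 6 thirty-second notes, which is a dotted eighth note.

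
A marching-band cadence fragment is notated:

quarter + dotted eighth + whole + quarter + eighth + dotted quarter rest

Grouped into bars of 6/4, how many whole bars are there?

1

One bar of 6/4 = 24 sixteenth notes.
In sixteenth notes: quarter = 4; dotted eighth = 3; whole = 16; quarter = 4; eighth = 2; dotted quarter rest = 6.
Altogether 4 + 3 + 16 + 4 + 2 + 6 = 35.
35 ÷ 24 = 1 complete bar with 11 left over.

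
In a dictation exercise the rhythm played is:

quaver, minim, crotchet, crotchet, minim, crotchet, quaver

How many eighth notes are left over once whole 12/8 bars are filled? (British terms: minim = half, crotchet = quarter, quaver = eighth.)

One bar of 12/8 = 12 eighth notes.
Express everything in eighth notes: quaver = 1; minim = 4; crotchet = 2; crotchet = 2; minim = 4; crotchet = 2; quaver = 1.
Total: 1 + 4 + 2 + 2 + 4 + 2 + 1 = 16.
16 ÷ 12 = 1 complete bar with 4 eighth notes remaining.

4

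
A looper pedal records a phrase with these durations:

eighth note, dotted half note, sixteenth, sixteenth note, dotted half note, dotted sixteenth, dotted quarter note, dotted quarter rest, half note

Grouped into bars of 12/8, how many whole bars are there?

One bar of 12/8 = 48 thirty-second notes.
In thirty-second notes: eighth note = 4; dotted half note = 24; sixteenth = 2; sixteenth note = 2; dotted half note = 24; dotted sixteenth = 3; dotted quarter note = 12; dotted quarter rest = 12; half note = 16.
Total: 4 + 24 + 2 + 2 + 24 + 3 + 12 + 12 + 16 = 99.
99 ÷ 48 = 2 complete bars with 3 left over.

2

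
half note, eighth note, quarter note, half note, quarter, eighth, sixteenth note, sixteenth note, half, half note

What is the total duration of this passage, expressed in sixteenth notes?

46

Each duration in sixteenth notes: half note = 8; eighth note = 2; quarter note = 4; half note = 8; quarter = 4; eighth = 2; sixteenth note = 1; sixteenth note = 1; half = 8; half note = 8.
Altogether 8 + 2 + 4 + 8 + 4 + 2 + 1 + 1 + 8 + 8 = 46 sixteenth notes.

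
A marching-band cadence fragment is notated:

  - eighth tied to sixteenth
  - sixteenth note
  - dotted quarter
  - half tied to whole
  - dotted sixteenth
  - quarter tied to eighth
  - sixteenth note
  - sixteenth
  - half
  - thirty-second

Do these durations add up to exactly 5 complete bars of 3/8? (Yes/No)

One bar of 3/8 = 12 thirty-second notes, so 5 bars = 60.
Express everything in thirty-second notes: eighth tied to sixteenth (eighth + sixteenth) = 6; sixteenth note = 2; dotted quarter = 12; half tied to whole (half + whole) = 48; dotted sixteenth = 3; quarter tied to eighth (quarter + eighth) = 12; sixteenth note = 2; sixteenth = 2; half = 16; thirty-second = 1.
Altogether 6 + 2 + 12 + 48 + 3 + 12 + 2 + 2 + 16 + 1 = 104.
104 exceeds 60, so the answer is No.

No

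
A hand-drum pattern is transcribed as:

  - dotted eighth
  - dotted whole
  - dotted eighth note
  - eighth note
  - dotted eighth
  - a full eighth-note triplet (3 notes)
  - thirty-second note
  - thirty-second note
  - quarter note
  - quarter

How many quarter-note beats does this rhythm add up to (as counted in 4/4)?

One quarter-note beat = 8 thirty-second notes.
Working in thirty-second notes: dotted eighth = 6; dotted whole = 48; dotted eighth note = 6; eighth note = 4; dotted eighth = 6; a full eighth-note triplet (3 notes) (three triplet eighths span one quarter) = 8; thirty-second note = 1; thirty-second note = 1; quarter note = 8; quarter = 8.
Sum: 6 + 48 + 6 + 4 + 6 + 8 + 1 + 1 + 8 + 8 = 96.
96 ÷ 8 = 12 beats.

12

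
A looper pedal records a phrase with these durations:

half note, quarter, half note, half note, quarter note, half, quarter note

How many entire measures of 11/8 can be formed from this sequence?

2

One bar of 11/8 = 11 eighth notes.
In eighth notes: half note = 4; quarter = 2; half note = 4; half note = 4; quarter note = 2; half = 4; quarter note = 2.
Adding: 4 + 2 + 4 + 4 + 2 + 4 + 2 = 22.
22 ÷ 11 = 2 complete bars with 0 left over.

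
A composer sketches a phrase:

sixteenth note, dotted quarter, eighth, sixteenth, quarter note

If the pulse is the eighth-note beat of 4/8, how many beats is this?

7

One eighth-note beat = 2 sixteenth notes.
Each duration in sixteenth notes: sixteenth note = 1; dotted quarter = 6; eighth = 2; sixteenth = 1; quarter note = 4.
Altogether 1 + 6 + 2 + 1 + 4 = 14.
14 ÷ 2 = 7 beats.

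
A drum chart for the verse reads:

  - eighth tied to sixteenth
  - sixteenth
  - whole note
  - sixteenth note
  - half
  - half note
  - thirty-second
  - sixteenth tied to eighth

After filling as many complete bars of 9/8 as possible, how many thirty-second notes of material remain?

One bar of 9/8 = 36 thirty-second notes.
In thirty-second notes: eighth tied to sixteenth (eighth + sixteenth) = 6; sixteenth = 2; whole note = 32; sixteenth note = 2; half = 16; half note = 16; thirty-second = 1; sixteenth tied to eighth (sixteenth + eighth) = 6.
Altogether 6 + 2 + 32 + 2 + 16 + 16 + 1 + 6 = 81.
81 ÷ 36 = 2 complete bars with 9 thirty-second notes remaining.

9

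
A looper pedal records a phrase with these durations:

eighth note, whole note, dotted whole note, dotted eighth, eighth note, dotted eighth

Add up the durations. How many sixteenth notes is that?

50

Each duration in sixteenth notes: eighth note = 2; whole note = 16; dotted whole note = 24; dotted eighth = 3; eighth note = 2; dotted eighth = 3.
Altogether 2 + 16 + 24 + 3 + 2 + 3 = 50 sixteenth notes.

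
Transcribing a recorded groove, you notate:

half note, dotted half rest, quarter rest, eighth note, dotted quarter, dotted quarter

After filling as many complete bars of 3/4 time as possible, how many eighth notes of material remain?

1

One bar of 3/4 = 6 eighth notes.
In eighth notes: half note = 4; dotted half rest = 6; quarter rest = 2; eighth note = 1; dotted quarter = 3; dotted quarter = 3.
Sum: 4 + 6 + 2 + 1 + 3 + 3 = 19.
19 ÷ 6 = 3 complete bars with 1 eighth note remaining.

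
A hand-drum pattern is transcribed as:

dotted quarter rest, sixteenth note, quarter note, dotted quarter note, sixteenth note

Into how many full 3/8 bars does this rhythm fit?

One bar of 3/8 = 6 sixteenth notes.
Each duration in sixteenth notes: dotted quarter rest = 6; sixteenth note = 1; quarter note = 4; dotted quarter note = 6; sixteenth note = 1.
Altogether 6 + 1 + 4 + 6 + 1 = 18.
18 ÷ 6 = 3 complete bars with 0 left over.

3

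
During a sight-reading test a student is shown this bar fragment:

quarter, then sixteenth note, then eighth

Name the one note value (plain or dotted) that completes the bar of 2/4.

sixteenth note

The bar of 2/4 = 8 sixteenth notes.
Working in sixteenth notes: quarter = 4; sixteenth note = 1; eighth = 2.
Total: 4 + 1 + 2 = 7.
Remaining: 8 − 7 = 1 sixteenth note, which is a sixteenth note.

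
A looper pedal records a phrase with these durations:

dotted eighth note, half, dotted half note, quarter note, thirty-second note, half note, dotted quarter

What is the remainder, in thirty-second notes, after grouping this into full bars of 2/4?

3

One bar of 2/4 = 16 thirty-second notes.
Working in thirty-second notes: dotted eighth note = 6; half = 16; dotted half note = 24; quarter note = 8; thirty-second note = 1; half note = 16; dotted quarter = 12.
Adding: 6 + 16 + 24 + 8 + 1 + 16 + 12 = 83.
83 ÷ 16 = 5 complete bars with 3 thirty-second notes remaining.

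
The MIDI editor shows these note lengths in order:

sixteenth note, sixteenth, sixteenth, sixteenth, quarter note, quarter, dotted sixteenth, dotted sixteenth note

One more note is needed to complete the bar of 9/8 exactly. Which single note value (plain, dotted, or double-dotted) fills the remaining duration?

dotted eighth note

The bar of 9/8 = 36 thirty-second notes.
Convert each value to thirty-second notes: sixteenth note = 2; sixteenth = 2; sixteenth = 2; sixteenth = 2; quarter note = 8; quarter = 8; dotted sixteenth = 3; dotted sixteenth note = 3.
Total: 2 + 2 + 2 + 2 + 8 + 8 + 3 + 3 = 30.
Remaining: 36 − 30 = 6 thirty-second notes, which is a dotted eighth note.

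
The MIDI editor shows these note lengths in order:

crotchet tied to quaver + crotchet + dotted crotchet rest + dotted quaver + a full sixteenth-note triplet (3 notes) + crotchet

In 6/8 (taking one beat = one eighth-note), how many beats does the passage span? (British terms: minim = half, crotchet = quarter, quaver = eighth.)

One eighth-note beat = 2 sixteenth notes.
Each duration in sixteenth notes: crotchet tied to quaver (crotchet + quaver) = 6; crotchet = 4; dotted crotchet rest = 6; dotted quaver = 3; a full sixteenth-note triplet (3 notes) (three triplet sixteenths span one eighth) = 2; crotchet = 4.
Sum: 6 + 4 + 6 + 3 + 2 + 4 = 25.
25 ÷ 2 = 12.5 beats.

12.5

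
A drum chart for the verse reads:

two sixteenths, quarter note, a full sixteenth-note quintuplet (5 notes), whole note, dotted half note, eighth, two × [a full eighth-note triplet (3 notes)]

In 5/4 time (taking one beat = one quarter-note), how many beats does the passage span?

12

One quarter-note beat = 4 sixteenth notes.
Convert each value to sixteenth notes: sixteenth = 1; sixteenth = 1; quarter note = 4; a full sixteenth-note quintuplet (5 notes) (five quintuplet sixteenths span one quarter) = 4; whole note = 16; dotted half note = 12; eighth = 2; a full eighth-note triplet (3 notes) (three triplet eighths span one quarter) = 4; a full eighth-note triplet (3 notes) (three triplet eighths span one quarter) = 4.
Altogether 1 + 1 + 4 + 4 + 16 + 12 + 2 + 4 + 4 = 48.
48 ÷ 4 = 12 beats.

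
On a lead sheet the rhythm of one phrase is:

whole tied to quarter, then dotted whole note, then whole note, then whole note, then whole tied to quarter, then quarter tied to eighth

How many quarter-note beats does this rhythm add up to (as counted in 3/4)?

25.5

One quarter-note beat = 2 eighth notes.
Each duration in eighth notes: whole tied to quarter (whole + quarter) = 10; dotted whole note = 12; whole note = 8; whole note = 8; whole tied to quarter (whole + quarter) = 10; quarter tied to eighth (quarter + eighth) = 3.
Sum: 10 + 12 + 8 + 8 + 10 + 3 = 51.
51 ÷ 2 = 25.5 beats.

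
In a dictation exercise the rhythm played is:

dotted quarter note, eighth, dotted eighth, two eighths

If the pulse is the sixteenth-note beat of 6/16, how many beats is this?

One sixteenth-note beat = 2 thirty-second notes.
In thirty-second notes: dotted quarter note = 12; eighth = 4; dotted eighth = 6; eighth = 4; eighth = 4.
Adding: 12 + 4 + 6 + 4 + 4 = 30.
30 ÷ 2 = 15 beats.

15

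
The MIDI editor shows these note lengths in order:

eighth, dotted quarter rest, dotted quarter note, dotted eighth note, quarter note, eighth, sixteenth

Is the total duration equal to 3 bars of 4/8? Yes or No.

One bar of 4/8 = 8 sixteenth notes, so 3 bars = 24.
Convert each value to sixteenth notes: eighth = 2; dotted quarter rest = 6; dotted quarter note = 6; dotted eighth note = 3; quarter note = 4; eighth = 2; sixteenth = 1.
Altogether 2 + 6 + 6 + 3 + 4 + 2 + 1 = 24.
24 equals 24, so the answer is Yes.

Yes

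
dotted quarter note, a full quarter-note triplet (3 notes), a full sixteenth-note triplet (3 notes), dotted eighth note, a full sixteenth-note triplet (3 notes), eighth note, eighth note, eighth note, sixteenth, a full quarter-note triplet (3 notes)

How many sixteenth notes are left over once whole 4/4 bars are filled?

4

One bar of 4/4 = 16 sixteenth notes.
In sixteenth notes: dotted quarter note = 6; a full quarter-note triplet (3 notes) (three triplet quarters span one half) = 8; a full sixteenth-note triplet (3 notes) (three triplet sixteenths span one eighth) = 2; dotted eighth note = 3; a full sixteenth-note triplet (3 notes) (three triplet sixteenths span one eighth) = 2; eighth note = 2; eighth note = 2; eighth note = 2; sixteenth = 1; a full quarter-note triplet (3 notes) (three triplet quarters span one half) = 8.
Total: 6 + 8 + 2 + 3 + 2 + 2 + 2 + 2 + 1 + 8 = 36.
36 ÷ 16 = 2 complete bars with 4 sixteenth notes remaining.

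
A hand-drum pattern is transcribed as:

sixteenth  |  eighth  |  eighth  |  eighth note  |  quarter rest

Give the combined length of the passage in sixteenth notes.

11

Each duration in sixteenth notes: sixteenth = 1; eighth = 2; eighth = 2; eighth note = 2; quarter rest = 4.
Sum: 1 + 2 + 2 + 2 + 4 = 11 sixteenth notes.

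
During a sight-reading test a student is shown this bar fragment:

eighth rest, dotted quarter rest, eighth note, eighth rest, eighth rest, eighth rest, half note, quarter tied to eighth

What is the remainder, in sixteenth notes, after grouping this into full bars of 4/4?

One bar of 4/4 = 8 eighth notes.
Each duration in eighth notes: eighth rest = 1; dotted quarter rest = 3; eighth note = 1; eighth rest = 1; eighth rest = 1; eighth rest = 1; half note = 4; quarter tied to eighth (quarter + eighth) = 3.
Altogether 1 + 3 + 1 + 1 + 1 + 1 + 4 + 3 = 15.
15 ÷ 8 = 1 complete bar with 7 eighth notes remaining = 14 sixteenth notes.

14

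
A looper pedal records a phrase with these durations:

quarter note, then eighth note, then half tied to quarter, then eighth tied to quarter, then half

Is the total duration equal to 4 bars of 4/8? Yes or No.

Yes

One bar of 4/8 = 4 eighth notes, so 4 bars = 16.
Working in eighth notes: quarter note = 2; eighth note = 1; half tied to quarter (half + quarter) = 6; eighth tied to quarter (eighth + quarter) = 3; half = 4.
Total: 2 + 1 + 6 + 3 + 4 = 16.
16 equals 16, so the answer is Yes.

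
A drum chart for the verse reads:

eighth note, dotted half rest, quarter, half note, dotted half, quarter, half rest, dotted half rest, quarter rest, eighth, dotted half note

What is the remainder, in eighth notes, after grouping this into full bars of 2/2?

0

One bar of 2/2 = 8 eighth notes.
Each duration in eighth notes: eighth note = 1; dotted half rest = 6; quarter = 2; half note = 4; dotted half = 6; quarter = 2; half rest = 4; dotted half rest = 6; quarter rest = 2; eighth = 1; dotted half note = 6.
Sum: 1 + 6 + 2 + 4 + 6 + 2 + 4 + 6 + 2 + 1 + 6 = 40.
40 ÷ 8 = 5 complete bars with 0 eighth notes remaining.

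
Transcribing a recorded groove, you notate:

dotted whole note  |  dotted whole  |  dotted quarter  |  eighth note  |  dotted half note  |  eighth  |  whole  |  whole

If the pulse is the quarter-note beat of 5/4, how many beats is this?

25.5

One quarter-note beat = 2 eighth notes.
Express everything in eighth notes: dotted whole note = 12; dotted whole = 12; dotted quarter = 3; eighth note = 1; dotted half note = 6; eighth = 1; whole = 8; whole = 8.
Adding: 12 + 12 + 3 + 1 + 6 + 1 + 8 + 8 = 51.
51 ÷ 2 = 25.5 beats.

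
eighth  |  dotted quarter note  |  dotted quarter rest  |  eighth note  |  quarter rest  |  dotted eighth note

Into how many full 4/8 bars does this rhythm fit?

One bar of 4/8 = 8 sixteenth notes.
Express everything in sixteenth notes: eighth = 2; dotted quarter note = 6; dotted quarter rest = 6; eighth note = 2; quarter rest = 4; dotted eighth note = 3.
Adding: 2 + 6 + 6 + 2 + 4 + 3 = 23.
23 ÷ 8 = 2 complete bars with 7 left over.

2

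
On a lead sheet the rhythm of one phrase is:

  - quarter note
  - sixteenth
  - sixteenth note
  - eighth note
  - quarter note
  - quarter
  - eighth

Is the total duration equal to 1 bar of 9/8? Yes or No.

Yes

One bar of 9/8 = 18 sixteenth notes.
Convert each value to sixteenth notes: quarter note = 4; sixteenth = 1; sixteenth note = 1; eighth note = 2; quarter note = 4; quarter = 4; eighth = 2.
Adding: 4 + 1 + 1 + 2 + 4 + 4 + 2 = 18.
18 equals 18, so the answer is Yes.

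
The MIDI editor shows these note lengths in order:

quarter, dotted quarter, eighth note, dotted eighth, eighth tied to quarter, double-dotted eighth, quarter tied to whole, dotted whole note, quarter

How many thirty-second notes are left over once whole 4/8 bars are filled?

One bar of 4/8 = 16 thirty-second notes.
Express everything in thirty-second notes: quarter = 8; dotted quarter = 12; eighth note = 4; dotted eighth = 6; eighth tied to quarter (eighth + quarter) = 12; double-dotted eighth = 7; quarter tied to whole (quarter + whole) = 40; dotted whole note = 48; quarter = 8.
Adding: 8 + 12 + 4 + 6 + 12 + 7 + 40 + 48 + 8 = 145.
145 ÷ 16 = 9 complete bars with 1 thirty-second note remaining.

1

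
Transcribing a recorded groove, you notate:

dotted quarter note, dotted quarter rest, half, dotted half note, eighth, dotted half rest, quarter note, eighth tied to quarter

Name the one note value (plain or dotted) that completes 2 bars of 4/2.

half note

2 bars of 4/2 = 32 eighth notes.
Working in eighth notes: dotted quarter note = 3; dotted quarter rest = 3; half = 4; dotted half note = 6; eighth = 1; dotted half rest = 6; quarter note = 2; eighth tied to quarter (eighth + quarter) = 3.
Sum: 3 + 3 + 4 + 6 + 1 + 6 + 2 + 3 = 28.
Remaining: 32 − 28 = 4 eighth notes, which is a half note.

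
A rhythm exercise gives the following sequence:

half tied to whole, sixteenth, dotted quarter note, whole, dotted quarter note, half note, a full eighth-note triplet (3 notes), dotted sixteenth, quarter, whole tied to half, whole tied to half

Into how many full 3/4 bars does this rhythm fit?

9

One bar of 3/4 = 24 thirty-second notes.
Each duration in thirty-second notes: half tied to whole (half + whole) = 48; sixteenth = 2; dotted quarter note = 12; whole = 32; dotted quarter note = 12; half note = 16; a full eighth-note triplet (3 notes) (three triplet eighths span one quarter) = 8; dotted sixteenth = 3; quarter = 8; whole tied to half (whole + half) = 48; whole tied to half (whole + half) = 48.
Adding: 48 + 2 + 12 + 32 + 12 + 16 + 8 + 3 + 8 + 48 + 48 = 237.
237 ÷ 24 = 9 complete bars with 21 left over.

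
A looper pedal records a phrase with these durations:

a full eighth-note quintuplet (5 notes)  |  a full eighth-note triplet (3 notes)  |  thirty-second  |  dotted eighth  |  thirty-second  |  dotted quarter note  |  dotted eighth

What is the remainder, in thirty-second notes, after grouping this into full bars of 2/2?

One bar of 2/2 = 32 thirty-second notes.
Express everything in thirty-second notes: a full eighth-note quintuplet (5 notes) (five quintuplet eighths span one half) = 16; a full eighth-note triplet (3 notes) (three triplet eighths span one quarter) = 8; thirty-second = 1; dotted eighth = 6; thirty-second = 1; dotted quarter note = 12; dotted eighth = 6.
Adding: 16 + 8 + 1 + 6 + 1 + 12 + 6 = 50.
50 ÷ 32 = 1 complete bar with 18 thirty-second notes remaining.

18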